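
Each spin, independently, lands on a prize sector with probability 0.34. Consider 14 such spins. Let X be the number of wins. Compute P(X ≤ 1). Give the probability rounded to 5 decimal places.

0.02444

X ~ Binomial(14, 0.34); P(X ≤ 1) = Σ C(14,k) p^k (1−p)^(14−k) over k:
  k=0: C(14,0)·0.34^0·0.66^14 = 0.0029759
  k=1: C(14,1)·0.34^1·0.66^13 = 0.0214624
Total = 0.0244383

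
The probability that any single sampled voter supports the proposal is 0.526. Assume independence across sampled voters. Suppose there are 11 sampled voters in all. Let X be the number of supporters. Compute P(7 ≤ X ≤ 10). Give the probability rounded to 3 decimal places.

0.335

X ~ Binomial(11, 0.526); P(7 ≤ X ≤ 10) = Σ C(11,k) p^k (1−p)^(11−k) over k:
  k=7: C(11,7)·0.526^7·0.474^4 = 0.18558
  k=8: C(11,8)·0.526^8·0.474^3 = 0.10297
  k=9: C(11,9)·0.526^9·0.474^2 = 0.03809
  k=10: C(11,10)·0.526^10·0.474^1 = 0.00845
Total = 0.33509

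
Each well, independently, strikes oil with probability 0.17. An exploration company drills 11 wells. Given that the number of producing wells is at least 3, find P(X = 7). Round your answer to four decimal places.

0.0023

X ~ Binomial(11, 0.17). Want P(X=7 | X≥3) = P(X=7) / P(X≥3).
P(X=7) = C(11,7)·0.17^7·0.83^4 = 0.000643
P(X≥3) = 1 − 0.128783 − 0.290150 − 0.297142 = 0.283925
Ratio = 0.000643 / 0.283925 = 0.002263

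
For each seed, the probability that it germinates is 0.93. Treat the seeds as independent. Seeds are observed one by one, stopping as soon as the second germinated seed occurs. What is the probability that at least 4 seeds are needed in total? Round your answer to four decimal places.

0.0140

Needing more than 3 seeds ⇔ fewer than 2 successes in the first 3. With X ~ Binomial(3, 0.93), P(Y > 3) = P(X ≤ 1).
  k=0: C(3,0)·0.93^0·0.07^3 = 0.000343
  k=1: C(3,1)·0.93^1·0.07^2 = 0.013671
P(X ≤ 1) = 0.014014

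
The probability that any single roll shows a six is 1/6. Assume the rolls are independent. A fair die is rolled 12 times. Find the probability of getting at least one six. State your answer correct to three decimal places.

P(at least one) = 1 − P(none) = 1 − (1 − 0.166667)^12
= 1 − 0.11216 = 0.88784

0.888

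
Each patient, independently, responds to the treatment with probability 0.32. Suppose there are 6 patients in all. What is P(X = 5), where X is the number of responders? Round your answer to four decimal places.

0.0137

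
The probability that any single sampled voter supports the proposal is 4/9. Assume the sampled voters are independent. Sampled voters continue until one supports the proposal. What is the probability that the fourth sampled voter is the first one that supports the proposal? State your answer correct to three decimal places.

0.076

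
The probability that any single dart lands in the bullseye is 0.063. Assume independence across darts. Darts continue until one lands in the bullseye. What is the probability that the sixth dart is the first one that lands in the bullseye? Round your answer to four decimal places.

Geometric (trials to first success), p = 0.063.
P(Y = 6) = (1−p)^5 · p = 0.72227 · 0.063 = 0.045503

0.0455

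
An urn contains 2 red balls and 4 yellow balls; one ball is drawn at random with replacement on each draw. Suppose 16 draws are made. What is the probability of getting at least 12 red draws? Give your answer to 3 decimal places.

X ~ Binomial(16, 0.333333); P(X ≥ 12) = Σ C(16,k) p^k (1−p)^(16−k) over k:
  k=12: C(16,12)·0.333333^12·0.666667^4 = 0.00068
  k=13: C(16,13)·0.333333^13·0.666667^3 = 0.00010
  k=14: C(16,14)·0.333333^14·0.666667^2 = 0.00001
  k=15: C(16,15)·0.333333^15·0.666667^1 = 0.00000
  k=16: C(16,16)·0.333333^16·0.666667^0 = 0.00000
Total = 0.00079

0.001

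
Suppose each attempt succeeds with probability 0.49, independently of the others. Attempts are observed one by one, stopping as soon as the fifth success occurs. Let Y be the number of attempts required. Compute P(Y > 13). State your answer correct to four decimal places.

Needing more than 13 attempts ⇔ fewer than 5 successes in the first 13. With X ~ Binomial(13, 0.49), P(Y > 13) = P(X ≤ 4).
  k=0: C(13,0)·0.49^0·0.51^13 = 0.000158
  k=1: C(13,1)·0.49^1·0.51^12 = 0.001972
  k=2: C(13,2)·0.49^2·0.51^11 = 0.011370
  k=3: C(13,3)·0.49^3·0.51^10 = 0.040055
  k=4: C(13,4)·0.49^4·0.51^9 = 0.096210
P(X ≤ 4) = 0.149766

0.1498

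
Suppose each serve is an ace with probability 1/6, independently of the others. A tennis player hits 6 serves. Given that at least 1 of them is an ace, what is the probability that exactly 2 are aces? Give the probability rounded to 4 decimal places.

X ~ Binomial(6, 0.166667). Want P(X=2 | X≥1) = P(X=2) / P(X≥1).
P(X=2) = C(6,2)·0.166667^2·0.833333^4 = 0.200939
P(X≥1) = 1 − 0.334898 = 0.665102
Ratio = 0.200939 / 0.665102 = 0.302117

0.3021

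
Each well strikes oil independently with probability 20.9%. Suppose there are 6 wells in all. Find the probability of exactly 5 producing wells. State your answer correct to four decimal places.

0.0019

X ~ Binomial(n=6, p=0.209).
P(X=5) = C(6,5) · p^5 · (1−p)^1
= 6 · 0.00039878 · 0.791 = 0.001893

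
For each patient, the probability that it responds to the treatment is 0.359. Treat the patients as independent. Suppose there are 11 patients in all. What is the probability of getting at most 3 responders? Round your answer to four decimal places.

X ~ Binomial(11, 0.359); P(X ≤ 3) = Σ C(11,k) p^k (1−p)^(11−k) over k:
  k=0: C(11,0)·0.359^0·0.641^11 = 0.007507
  k=1: C(11,1)·0.359^1·0.641^10 = 0.046245
  k=2: C(11,2)·0.359^2·0.641^9 = 0.129501
  k=3: C(11,3)·0.359^3·0.641^8 = 0.217586
Total = 0.400839

0.4008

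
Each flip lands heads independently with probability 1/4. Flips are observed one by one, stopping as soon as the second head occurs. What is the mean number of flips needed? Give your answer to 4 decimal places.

8.0000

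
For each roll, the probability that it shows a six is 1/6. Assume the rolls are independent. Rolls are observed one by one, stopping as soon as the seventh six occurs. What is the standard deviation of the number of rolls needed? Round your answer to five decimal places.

Y = total rolls until the seventh success; negative binomial with r=7, p=0.166667.
SD(Y) = √[r(1−p)/p²] = √(210.0000000) = 14.4913767

14.49138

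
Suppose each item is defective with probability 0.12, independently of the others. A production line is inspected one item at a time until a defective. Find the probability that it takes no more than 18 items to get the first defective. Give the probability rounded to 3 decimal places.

0.900

Y = number of items to the first success; geometric, p = 0.12.
P(Y ≤ 18) = 1 − (1−p)^18 = 1 − 0.10016 = 0.89984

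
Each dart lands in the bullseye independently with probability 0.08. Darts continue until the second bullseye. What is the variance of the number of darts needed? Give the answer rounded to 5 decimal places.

Y = total darts until the second success; negative binomial with r=2, p=0.08.
Var(Y) = r(1−p)/p² = 2·0.92 / 0.08² = 287.5000000

287.50000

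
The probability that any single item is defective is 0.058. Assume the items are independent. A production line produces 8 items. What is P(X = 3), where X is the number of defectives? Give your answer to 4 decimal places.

0.0081

X ~ Binomial(n=8, p=0.058).
P(X=3) = C(8,3) · p^3 · (1−p)^5
= 56 · 0.00019511 · 0.74174 = 0.008105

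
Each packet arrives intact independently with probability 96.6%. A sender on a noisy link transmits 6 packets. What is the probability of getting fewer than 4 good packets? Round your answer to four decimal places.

X ~ Binomial(6, 0.966); P(X ≤ 3) = Σ C(6,k) p^k (1−p)^(6−k) over k:
  k=0: C(6,0)·0.966^0·0.034^6 = 0.000000
  k=1: C(6,1)·0.966^1·0.034^5 = 0.000000
  k=2: C(6,2)·0.966^2·0.034^4 = 0.000019
  k=3: C(6,3)·0.966^3·0.034^3 = 0.000709
Total = 0.000728

0.0007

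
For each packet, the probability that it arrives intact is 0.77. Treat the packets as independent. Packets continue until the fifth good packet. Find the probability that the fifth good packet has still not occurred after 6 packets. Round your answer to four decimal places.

Needing more than 6 packets ⇔ fewer than 5 successes in the first 6. With X ~ Binomial(6, 0.77), P(Y > 6) = P(X ≤ 4).
  k=0: C(6,0)·0.77^0·0.23^6 = 0.000148
  k=1: C(6,1)·0.77^1·0.23^5 = 0.002974
  k=2: C(6,2)·0.77^2·0.23^4 = 0.024888
  k=3: C(6,3)·0.77^3·0.23^3 = 0.111093
  k=4: C(6,4)·0.77^4·0.23^2 = 0.278939
P(X ≤ 4) = 0.418041

0.4180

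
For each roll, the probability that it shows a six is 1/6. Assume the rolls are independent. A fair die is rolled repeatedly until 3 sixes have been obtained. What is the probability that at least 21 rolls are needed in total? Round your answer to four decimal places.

Needing more than 20 rolls ⇔ fewer than 3 successes in the first 20. With X ~ Binomial(20, 0.166667), P(Y > 20) = P(X ≤ 2).
  k=0: C(20,0)·0.166667^0·0.833333^20 = 0.026084
  k=1: C(20,1)·0.166667^1·0.833333^19 = 0.104336
  k=2: C(20,2)·0.166667^2·0.833333^18 = 0.198239
P(X ≤ 2) = 0.328659

0.3287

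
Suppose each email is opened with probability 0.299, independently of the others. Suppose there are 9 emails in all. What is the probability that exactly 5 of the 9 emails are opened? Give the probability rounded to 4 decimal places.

0.0727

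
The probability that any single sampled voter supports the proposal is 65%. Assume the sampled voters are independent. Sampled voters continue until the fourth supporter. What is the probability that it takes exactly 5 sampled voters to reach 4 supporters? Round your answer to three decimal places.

0.250

Y = trial on which the fourth success occurs; negative binomial, r=4, p=0.65.
P(Y=5) = C(4,3) · p^4 · (1−p)^1
= 4 · 0.17851 · 0.35 = 0.24991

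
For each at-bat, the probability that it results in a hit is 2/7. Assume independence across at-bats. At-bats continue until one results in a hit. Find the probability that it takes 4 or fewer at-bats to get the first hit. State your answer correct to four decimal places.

Y = number of at-bats to the first success; geometric, p = 0.285714.
P(Y ≤ 4) = 1 − (1−p)^4 = 1 − 0.260308 = 0.739692

0.7397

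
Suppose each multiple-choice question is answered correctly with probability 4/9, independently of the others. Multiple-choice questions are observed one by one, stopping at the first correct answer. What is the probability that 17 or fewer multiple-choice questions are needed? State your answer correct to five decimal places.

0.99995

Y = number of multiple-choice questions to the first success; geometric, p = 0.444444.
P(Y ≤ 17) = 1 − (1−p)^17 = 1 − 0.0000457 = 0.9999543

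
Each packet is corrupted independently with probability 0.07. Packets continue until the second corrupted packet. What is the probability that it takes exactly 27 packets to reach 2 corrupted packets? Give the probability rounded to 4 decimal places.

Y = trial on which the second success occurs; negative binomial, r=2, p=0.07.
P(Y=27) = C(26,1) · p^2 · (1−p)^25
= 26 · 0.0049 · 0.16296 = 0.020761

0.0208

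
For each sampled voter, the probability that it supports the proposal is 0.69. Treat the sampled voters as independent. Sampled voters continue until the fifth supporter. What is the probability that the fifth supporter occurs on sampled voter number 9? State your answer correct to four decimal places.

0.1011

Y = trial on which the fifth success occurs; negative binomial, r=5, p=0.69.
P(Y=9) = C(8,4) · p^5 · (1−p)^4
= 70 · 0.1564 · 0.0092352 = 0.101109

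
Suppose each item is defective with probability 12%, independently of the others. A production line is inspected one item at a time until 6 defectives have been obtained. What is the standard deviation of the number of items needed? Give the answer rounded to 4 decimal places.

19.1485

Y = total items until the sixth success; negative binomial with r=6, p=0.12.
SD(Y) = √[r(1−p)/p²] = √(366.666667) = 19.148542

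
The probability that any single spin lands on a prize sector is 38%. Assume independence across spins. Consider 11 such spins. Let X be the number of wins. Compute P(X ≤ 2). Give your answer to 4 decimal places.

X ~ Binomial(11, 0.38); P(X ≤ 2) = Σ C(11,k) p^k (1−p)^(11−k) over k:
  k=0: C(11,0)·0.38^0·0.62^11 = 0.005204
  k=1: C(11,1)·0.38^1·0.62^10 = 0.035083
  k=2: C(11,2)·0.38^2·0.62^9 = 0.107512
Total = 0.147798

0.1478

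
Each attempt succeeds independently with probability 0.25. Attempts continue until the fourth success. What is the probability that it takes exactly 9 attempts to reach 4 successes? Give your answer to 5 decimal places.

Y = trial on which the fourth success occurs; negative binomial, r=4, p=0.25.
P(Y=9) = C(8,3) · p^4 · (1−p)^5
= 56 · 0.0039062 · 0.2373 = 0.0519104

0.05191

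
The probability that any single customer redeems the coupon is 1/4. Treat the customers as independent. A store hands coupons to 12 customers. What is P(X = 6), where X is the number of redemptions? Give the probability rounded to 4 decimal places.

0.0401

X ~ Binomial(n=12, p=0.25).
P(X=6) = C(12,6) · p^6 · (1−p)^6
= 924 · 0.00024414 · 0.17798 = 0.040149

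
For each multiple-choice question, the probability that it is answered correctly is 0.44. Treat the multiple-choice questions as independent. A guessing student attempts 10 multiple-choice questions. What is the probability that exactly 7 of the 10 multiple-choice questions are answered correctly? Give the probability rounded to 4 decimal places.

0.0673

X ~ Binomial(n=10, p=0.44).
P(X=7) = C(10,7) · p^7 · (1−p)^3
= 120 · 0.0031928 · 0.17562 = 0.067284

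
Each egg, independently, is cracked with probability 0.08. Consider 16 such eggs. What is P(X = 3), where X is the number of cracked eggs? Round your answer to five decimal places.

X ~ Binomial(n=16, p=0.08).
P(X=3) = C(16,3) · p^3 · (1−p)^13
= 560 · 0.000512 · 0.33825 = 0.0969839

0.09698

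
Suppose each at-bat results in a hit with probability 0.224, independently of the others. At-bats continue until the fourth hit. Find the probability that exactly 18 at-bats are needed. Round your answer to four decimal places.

Y = trial on which the fourth success occurs; negative binomial, r=4, p=0.224.
P(Y=18) = C(17,3) · p^4 · (1−p)^14
= 680 · 0.0025176 · 0.028712 = 0.049155

0.0492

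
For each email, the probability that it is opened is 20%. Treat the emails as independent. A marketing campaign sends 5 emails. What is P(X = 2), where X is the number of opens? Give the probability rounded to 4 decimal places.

0.2048

X ~ Binomial(n=5, p=0.20).
P(X=2) = C(5,2) · p^2 · (1−p)^3
= 10 · 0.04 · 0.512 = 0.204800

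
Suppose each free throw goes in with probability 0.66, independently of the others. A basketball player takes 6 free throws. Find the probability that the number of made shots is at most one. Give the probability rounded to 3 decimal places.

0.020

X ~ Binomial(6, 0.66); P(X ≤ 1) = Σ C(6,k) p^k (1−p)^(6−k) over k:
  k=0: C(6,0)·0.66^0·0.34^6 = 0.00154
  k=1: C(6,1)·0.66^1·0.34^5 = 0.01799
Total = 0.01954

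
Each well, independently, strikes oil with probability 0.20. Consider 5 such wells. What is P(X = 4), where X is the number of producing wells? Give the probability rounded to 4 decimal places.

X ~ Binomial(n=5, p=0.20).
P(X=4) = C(5,4) · p^4 · (1−p)^1
= 5 · 0.0016 · 0.8 = 0.006400

0.0064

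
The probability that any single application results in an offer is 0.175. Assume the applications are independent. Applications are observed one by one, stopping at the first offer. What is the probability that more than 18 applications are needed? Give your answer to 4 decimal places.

Y = number of applications to the first success; geometric, p = 0.175.
P(Y > 18) = P(first 18 all fail) = (1−p)^18 = 0.031345

0.0313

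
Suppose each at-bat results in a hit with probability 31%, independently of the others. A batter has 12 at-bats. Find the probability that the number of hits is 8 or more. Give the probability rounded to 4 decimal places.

0.0118

X ~ Binomial(12, 0.31); P(X ≥ 8) = Σ C(12,k) p^k (1−p)^(12−k) over k:
  k=8: C(12,8)·0.31^8·0.69^4 = 0.009570
  k=9: C(12,9)·0.31^9·0.69^3 = 0.001911
  k=10: C(12,10)·0.31^10·0.69^2 = 0.000258
  k=11: C(12,11)·0.31^11·0.69^1 = 0.000021
  k=12: C(12,12)·0.31^12·0.69^0 = 0.000001
Total = 0.011760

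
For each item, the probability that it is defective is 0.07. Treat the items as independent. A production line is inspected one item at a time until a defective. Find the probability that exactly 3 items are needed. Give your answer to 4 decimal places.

0.0605

Geometric (trials to first success), p = 0.07.
P(Y = 3) = (1−p)^2 · p = 0.8649 · 0.07 = 0.060543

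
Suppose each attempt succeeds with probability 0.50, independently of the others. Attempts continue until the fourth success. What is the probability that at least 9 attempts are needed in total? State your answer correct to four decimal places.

Needing more than 8 attempts ⇔ fewer than 4 successes in the first 8. With X ~ Binomial(8, 0.50), P(Y > 8) = P(X ≤ 3).
  k=0: C(8,0)·0.50^0·0.50^8 = 0.003906
  k=1: C(8,1)·0.50^1·0.50^7 = 0.031250
  k=2: C(8,2)·0.50^2·0.50^6 = 0.109375
  k=3: C(8,3)·0.50^3·0.50^5 = 0.218750
P(X ≤ 3) = 0.363281

0.3633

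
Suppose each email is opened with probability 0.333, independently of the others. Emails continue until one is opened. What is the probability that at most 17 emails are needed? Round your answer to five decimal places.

Y = number of emails to the first success; geometric, p = 0.333.
P(Y ≤ 17) = 1 − (1−p)^17 = 1 − 0.0010236 = 0.9989764

0.99898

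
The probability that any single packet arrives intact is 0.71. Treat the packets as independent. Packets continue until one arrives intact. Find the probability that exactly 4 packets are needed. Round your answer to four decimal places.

Geometric (trials to first success), p = 0.71.
P(Y = 4) = (1−p)^3 · p = 0.024389 · 0.71 = 0.017316

0.0173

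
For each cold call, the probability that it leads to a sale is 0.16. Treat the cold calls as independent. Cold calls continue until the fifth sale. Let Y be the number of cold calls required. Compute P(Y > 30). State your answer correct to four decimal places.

0.4635

Needing more than 30 cold calls ⇔ fewer than 5 successes in the first 30. With X ~ Binomial(30, 0.16), P(Y > 30) = P(X ≤ 4).
  k=0: C(30,0)·0.16^0·0.84^30 = 0.005350
  k=1: C(30,1)·0.16^1·0.84^29 = 0.030573
  k=2: C(30,2)·0.16^2·0.84^28 = 0.084440
  k=3: C(30,3)·0.16^3·0.84^27 = 0.150116
  k=4: C(30,4)·0.16^4·0.84^26 = 0.193006
P(X ≤ 4) = 0.463486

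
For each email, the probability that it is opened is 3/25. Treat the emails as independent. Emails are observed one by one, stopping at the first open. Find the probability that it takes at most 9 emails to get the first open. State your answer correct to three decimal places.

0.684

Y = number of emails to the first success; geometric, p = 0.12.
P(Y ≤ 9) = 1 − (1−p)^9 = 1 − 0.31648 = 0.68352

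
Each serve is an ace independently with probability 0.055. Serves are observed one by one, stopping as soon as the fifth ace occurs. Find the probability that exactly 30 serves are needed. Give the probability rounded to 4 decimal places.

0.0029

Y = trial on which the fifth success occurs; negative binomial, r=5, p=0.055.
P(Y=30) = C(29,4) · p^5 · (1−p)^25
= 23751 · 5.0328e-07 · 0.24311 = 0.002906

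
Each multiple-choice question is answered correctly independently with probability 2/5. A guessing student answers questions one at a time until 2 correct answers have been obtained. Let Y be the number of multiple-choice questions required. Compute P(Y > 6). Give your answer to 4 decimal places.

Needing more than 6 multiple-choice questions ⇔ fewer than 2 successes in the first 6. With X ~ Binomial(6, 0.40), P(Y > 6) = P(X ≤ 1).
  k=0: C(6,0)·0.40^0·0.60^6 = 0.046656
  k=1: C(6,1)·0.40^1·0.60^5 = 0.186624
P(X ≤ 1) = 0.233280

0.2333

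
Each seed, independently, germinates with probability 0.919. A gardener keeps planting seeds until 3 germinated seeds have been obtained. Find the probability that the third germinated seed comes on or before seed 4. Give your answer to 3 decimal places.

Finishing within 4 seeds ⇔ at least 3 successes in the first 4. With X ~ Binomial(4, 0.919), P(Y ≤ 4) = 1 − P(X ≤ 2).
  k=0: C(4,0)·0.919^0·0.081^4 = 0.00004
  k=1: C(4,1)·0.919^1·0.081^3 = 0.00195
  k=2: C(4,2)·0.919^2·0.081^2 = 0.03325
1 − 0.03524 = 0.96476

0.965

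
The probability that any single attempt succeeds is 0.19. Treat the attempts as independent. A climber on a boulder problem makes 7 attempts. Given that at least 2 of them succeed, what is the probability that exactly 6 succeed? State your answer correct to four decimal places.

0.0007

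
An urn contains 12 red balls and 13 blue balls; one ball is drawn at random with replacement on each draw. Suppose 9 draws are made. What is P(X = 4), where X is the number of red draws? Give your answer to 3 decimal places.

0.254

X ~ Binomial(n=9, p=0.48).
P(X=4) = C(9,4) · p^4 · (1−p)^5
= 126 · 0.053084 · 0.03802 = 0.25430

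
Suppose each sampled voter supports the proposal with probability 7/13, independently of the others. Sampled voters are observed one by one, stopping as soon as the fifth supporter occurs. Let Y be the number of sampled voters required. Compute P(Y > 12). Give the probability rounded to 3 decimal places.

0.128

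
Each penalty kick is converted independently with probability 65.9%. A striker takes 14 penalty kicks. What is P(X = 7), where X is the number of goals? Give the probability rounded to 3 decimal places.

0.099

X ~ Binomial(n=14, p=0.659).
P(X=7) = C(14,7) · p^7 · (1−p)^7
= 3432 · 0.053976 · 0.00053614 = 0.09932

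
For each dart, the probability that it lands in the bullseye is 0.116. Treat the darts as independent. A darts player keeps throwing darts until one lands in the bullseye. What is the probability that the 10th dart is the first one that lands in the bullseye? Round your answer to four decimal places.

Geometric (trials to first success), p = 0.116.
P(Y = 10) = (1−p)^9 · p = 0.32966 · 0.116 = 0.038241

0.0382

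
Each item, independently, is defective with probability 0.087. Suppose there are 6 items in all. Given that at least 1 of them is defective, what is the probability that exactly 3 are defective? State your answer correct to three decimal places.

X ~ Binomial(6, 0.087). Want P(X=3 | X≥1) = P(X=3) / P(X≥1).
P(X=3) = C(6,3)·0.087^3·0.913^3 = 0.01002
P(X≥1) = 1 − 0.57919 = 0.42081
Ratio = 0.01002 / 0.42081 = 0.02382

0.024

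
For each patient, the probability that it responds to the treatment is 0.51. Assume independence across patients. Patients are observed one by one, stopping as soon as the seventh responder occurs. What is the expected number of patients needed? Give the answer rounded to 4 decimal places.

Y = total patients until the seventh success; negative binomial with r=7, p=0.51.
E[Y] = r / p = 7 / 0.51 = 13.725490

13.7255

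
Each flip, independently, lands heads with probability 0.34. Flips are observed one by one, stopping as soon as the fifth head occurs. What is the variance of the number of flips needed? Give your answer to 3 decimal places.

Y = total flips until the fifth success; negative binomial with r=5, p=0.34.
Var(Y) = r(1−p)/p² = 5·0.66 / 0.34² = 28.54671

28.547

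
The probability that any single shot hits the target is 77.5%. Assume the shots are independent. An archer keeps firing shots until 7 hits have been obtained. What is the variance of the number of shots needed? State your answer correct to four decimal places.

Y = total shots until the seventh success; negative binomial with r=7, p=0.775.
Var(Y) = r(1−p)/p² = 7·0.225 / 0.775² = 2.622268

2.6223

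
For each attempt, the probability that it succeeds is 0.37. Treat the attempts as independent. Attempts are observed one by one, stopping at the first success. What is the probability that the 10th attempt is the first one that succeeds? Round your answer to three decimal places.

Geometric (trials to first success), p = 0.37.
P(Y = 10) = (1−p)^9 · p = 0.015634 · 0.37 = 0.00578

0.006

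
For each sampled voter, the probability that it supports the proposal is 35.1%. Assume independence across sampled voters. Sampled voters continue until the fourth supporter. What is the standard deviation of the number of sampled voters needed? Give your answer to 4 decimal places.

Y = total sampled voters until the fourth success; negative binomial with r=4, p=0.351.
SD(Y) = √[r(1−p)/p²] = √(21.071258) = 4.590344

4.5903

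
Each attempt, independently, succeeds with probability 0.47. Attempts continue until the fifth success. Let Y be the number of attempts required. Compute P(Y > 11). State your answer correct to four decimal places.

0.3459

Needing more than 11 attempts ⇔ fewer than 5 successes in the first 11. With X ~ Binomial(11, 0.47), P(Y > 11) = P(X ≤ 4).
  k=0: C(11,0)·0.47^0·0.53^11 = 0.000927
  k=1: C(11,1)·0.47^1·0.53^10 = 0.009042
  k=2: C(11,2)·0.47^2·0.53^9 = 0.040090
  k=3: C(11,3)·0.47^3·0.53^8 = 0.106656
  k=4: C(11,4)·0.47^4·0.53^7 = 0.189163
P(X ≤ 4) = 0.345878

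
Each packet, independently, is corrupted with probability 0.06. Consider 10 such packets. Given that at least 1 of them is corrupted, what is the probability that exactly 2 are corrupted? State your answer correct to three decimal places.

X ~ Binomial(10, 0.06). Want P(X=2 | X≥1) = P(X=2) / P(X≥1).
P(X=2) = C(10,2)·0.06^2·0.94^8 = 0.09875
P(X≥1) = 1 − 0.53862 = 0.46138
Ratio = 0.09875 / 0.46138 = 0.21403

0.214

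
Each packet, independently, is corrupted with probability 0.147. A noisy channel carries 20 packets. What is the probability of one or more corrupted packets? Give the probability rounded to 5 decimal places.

0.95841

P(at least one) = 1 − P(none) = 1 − (1 − 0.147)^20
= 1 − 0.0415892 = 0.9584108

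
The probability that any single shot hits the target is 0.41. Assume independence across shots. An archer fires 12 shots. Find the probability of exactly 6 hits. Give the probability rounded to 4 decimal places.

X ~ Binomial(n=12, p=0.41).
P(X=6) = C(12,6) · p^6 · (1−p)^6
= 924 · 0.0047501 · 0.042181 = 0.185134

0.1851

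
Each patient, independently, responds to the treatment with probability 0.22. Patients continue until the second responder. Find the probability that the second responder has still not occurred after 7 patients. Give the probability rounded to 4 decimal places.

Needing more than 7 patients ⇔ fewer than 2 successes in the first 7. With X ~ Binomial(7, 0.22), P(Y > 7) = P(X ≤ 1).
  k=0: C(7,0)·0.22^0·0.78^7 = 0.175656
  k=1: C(7,1)·0.22^1·0.78^6 = 0.346807
P(X ≤ 1) = 0.522463

0.5225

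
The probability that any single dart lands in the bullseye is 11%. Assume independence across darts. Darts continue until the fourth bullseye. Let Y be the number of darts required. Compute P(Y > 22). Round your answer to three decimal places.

0.782

Needing more than 22 darts ⇔ fewer than 4 successes in the first 22. With X ~ Binomial(22, 0.11), P(Y > 22) = P(X ≤ 3).
  k=0: C(22,0)·0.11^0·0.89^22 = 0.07702
  k=1: C(22,1)·0.11^1·0.89^21 = 0.20941
  k=2: C(22,2)·0.11^2·0.89^20 = 0.27177
  k=3: C(22,3)·0.11^3·0.89^19 = 0.22393
P(X ≤ 3) = 0.78213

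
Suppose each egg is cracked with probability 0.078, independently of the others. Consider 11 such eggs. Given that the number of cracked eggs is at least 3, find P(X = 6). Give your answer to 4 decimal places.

0.0014

X ~ Binomial(11, 0.078). Want P(X=6 | X≥3) = P(X=6) / P(X≥3).
P(X=6) = C(11,6)·0.078^6·0.922^5 = 0.000069
P(X≥3) = 1 − 0.409298 − 0.380887 − 0.161113 = 0.048701
Ratio = 0.000069 / 0.048701 = 0.001423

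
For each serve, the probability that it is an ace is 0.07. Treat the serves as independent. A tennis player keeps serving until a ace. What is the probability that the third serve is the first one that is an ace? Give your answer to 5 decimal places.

Geometric (trials to first success), p = 0.07.
P(Y = 3) = (1−p)^2 · p = 0.8649 · 0.07 = 0.0605430

0.06054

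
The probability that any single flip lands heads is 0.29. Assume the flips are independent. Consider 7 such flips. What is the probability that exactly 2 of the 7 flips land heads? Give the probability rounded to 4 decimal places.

0.3186

X ~ Binomial(n=7, p=0.29).
P(X=2) = C(7,2) · p^2 · (1−p)^5
= 21 · 0.0841 · 0.18042 = 0.318645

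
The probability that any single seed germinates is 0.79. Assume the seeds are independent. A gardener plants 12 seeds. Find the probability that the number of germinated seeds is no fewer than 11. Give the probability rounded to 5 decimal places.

0.24759

X ~ Binomial(12, 0.79); P(X ≥ 11) = Σ C(12,k) p^k (1−p)^(12−k) over k:
  k=11: C(12,11)·0.79^11·0.21^1 = 0.1884944
  k=12: C(12,12)·0.79^12·0.21^0 = 0.0590915
Total = 0.2475860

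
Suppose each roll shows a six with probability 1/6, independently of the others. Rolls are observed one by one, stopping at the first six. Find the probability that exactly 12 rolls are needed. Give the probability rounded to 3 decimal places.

0.022

Geometric (trials to first success), p = 0.166667.
P(Y = 12) = (1−p)^11 · p = 0.13459 · 0.166667 = 0.02243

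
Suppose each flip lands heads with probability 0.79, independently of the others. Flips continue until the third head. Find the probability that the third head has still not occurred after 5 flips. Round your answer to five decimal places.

0.06589

Needing more than 5 flips ⇔ fewer than 3 successes in the first 5. With X ~ Binomial(5, 0.79), P(Y > 5) = P(X ≤ 2).
  k=0: C(5,0)·0.79^0·0.21^5 = 0.0004084
  k=1: C(5,1)·0.79^1·0.21^4 = 0.0076820
  k=2: C(5,2)·0.79^2·0.21^3 = 0.0577979
P(X ≤ 2) = 0.0658883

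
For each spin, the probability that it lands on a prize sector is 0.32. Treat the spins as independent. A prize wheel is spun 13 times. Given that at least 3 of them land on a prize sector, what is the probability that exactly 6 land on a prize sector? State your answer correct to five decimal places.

0.14784

X ~ Binomial(13, 0.32). Want P(X=6 | X≥3) = P(X=6) / P(X≥3).
P(X=6) = C(13,6)·0.32^6·0.68^7 = 0.1238738
P(X≥3) = 1 − 0.0066468 − 0.0406631 − 0.1148134 = 0.8378767
Ratio = 0.1238738 / 0.8378767 = 0.1478426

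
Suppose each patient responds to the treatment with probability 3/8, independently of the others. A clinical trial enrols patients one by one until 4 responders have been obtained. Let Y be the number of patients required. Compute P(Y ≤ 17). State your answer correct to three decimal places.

0.930

Finishing within 17 patients ⇔ at least 4 successes in the first 17. With X ~ Binomial(17, 0.375), P(Y ≤ 17) = 1 − P(X ≤ 3).
  k=0: C(17,0)·0.375^0·0.625^17 = 0.00034
  k=1: C(17,1)·0.375^1·0.625^16 = 0.00346
  k=2: C(17,2)·0.375^2·0.625^15 = 0.01659
  k=3: C(17,3)·0.375^3·0.625^14 = 0.04976
1 − 0.07015 = 0.92985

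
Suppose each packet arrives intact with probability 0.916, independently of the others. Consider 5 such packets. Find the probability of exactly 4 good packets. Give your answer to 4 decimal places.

X ~ Binomial(n=5, p=0.916).
P(X=4) = C(5,4) · p^4 · (1−p)^1
= 5 · 0.70401 · 0.084 = 0.295686

0.2957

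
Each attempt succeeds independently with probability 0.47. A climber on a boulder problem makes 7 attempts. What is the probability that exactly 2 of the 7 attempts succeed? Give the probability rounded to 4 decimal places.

0.1940

X ~ Binomial(n=7, p=0.47).
P(X=2) = C(7,2) · p^2 · (1−p)^5
= 21 · 0.2209 · 0.04182 = 0.193997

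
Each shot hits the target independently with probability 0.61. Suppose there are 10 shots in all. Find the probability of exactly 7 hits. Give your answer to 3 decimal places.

X ~ Binomial(n=10, p=0.61).
P(X=7) = C(10,7) · p^7 · (1−p)^3
= 120 · 0.031427 · 0.059319 = 0.22371

0.224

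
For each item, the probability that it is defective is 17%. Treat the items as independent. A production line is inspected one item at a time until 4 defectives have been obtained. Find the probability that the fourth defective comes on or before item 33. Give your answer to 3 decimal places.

Finishing within 33 items ⇔ at least 4 successes in the first 33. With X ~ Binomial(33, 0.17), P(Y ≤ 33) = 1 − P(X ≤ 3).
  k=0: C(33,0)·0.17^0·0.83^33 = 0.00214
  k=1: C(33,1)·0.17^1·0.83^32 = 0.01444
  k=2: C(33,2)·0.17^2·0.83^31 = 0.04731
  k=3: C(33,3)·0.17^3·0.83^30 = 0.10013
1 − 0.16401 = 0.83599

0.836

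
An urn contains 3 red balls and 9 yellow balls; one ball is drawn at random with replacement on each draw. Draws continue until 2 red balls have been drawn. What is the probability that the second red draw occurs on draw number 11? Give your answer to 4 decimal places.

Y = trial on which the second success occurs; negative binomial, r=2, p=0.25.
P(Y=11) = C(10,1) · p^2 · (1−p)^9
= 10 · 0.0625 · 0.075085 = 0.046928

0.0469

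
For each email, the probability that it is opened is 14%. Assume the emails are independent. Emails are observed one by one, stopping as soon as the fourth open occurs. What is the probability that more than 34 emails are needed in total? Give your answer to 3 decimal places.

0.280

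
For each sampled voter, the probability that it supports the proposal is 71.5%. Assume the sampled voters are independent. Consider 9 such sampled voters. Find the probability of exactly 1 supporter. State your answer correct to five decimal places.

X ~ Binomial(n=9, p=0.715).
P(X=1) = C(9,1) · p^1 · (1−p)^8
= 9 · 0.715 · 4.3527e-05 = 0.0002801

0.00028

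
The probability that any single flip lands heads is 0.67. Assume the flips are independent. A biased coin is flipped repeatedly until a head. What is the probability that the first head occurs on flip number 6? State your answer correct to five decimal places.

0.00262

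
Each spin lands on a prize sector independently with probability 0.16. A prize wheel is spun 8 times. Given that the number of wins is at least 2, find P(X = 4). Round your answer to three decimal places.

X ~ Binomial(8, 0.16). Want P(X=4 | X≥2) = P(X=4) / P(X≥2).
P(X=4) = C(8,4)·0.16^4·0.84^4 = 0.02284
P(X≥2) = 1 − 0.24788 − 0.37772 = 0.37441
Ratio = 0.02284 / 0.37441 = 0.06100

0.061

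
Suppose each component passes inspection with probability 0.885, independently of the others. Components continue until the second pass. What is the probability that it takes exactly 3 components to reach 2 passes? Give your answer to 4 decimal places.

0.1801

Y = trial on which the second success occurs; negative binomial, r=2, p=0.885.
P(Y=3) = C(2,1) · p^2 · (1−p)^1
= 2 · 0.78322 · 0.115 = 0.180142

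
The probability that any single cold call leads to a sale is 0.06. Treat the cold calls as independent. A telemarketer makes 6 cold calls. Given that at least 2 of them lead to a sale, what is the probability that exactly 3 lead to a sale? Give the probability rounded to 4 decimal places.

0.0781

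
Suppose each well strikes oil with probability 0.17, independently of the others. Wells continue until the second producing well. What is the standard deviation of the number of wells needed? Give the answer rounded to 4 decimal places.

7.5789

Y = total wells until the second success; negative binomial with r=2, p=0.17.
SD(Y) = √[r(1−p)/p²] = √(57.439446) = 7.578882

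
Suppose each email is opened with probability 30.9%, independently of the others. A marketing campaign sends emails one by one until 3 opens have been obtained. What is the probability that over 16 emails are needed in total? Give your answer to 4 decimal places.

0.0869

Needing more than 16 emails ⇔ fewer than 3 successes in the first 16. With X ~ Binomial(16, 0.309), P(Y > 16) = P(X ≤ 2).
  k=0: C(16,0)·0.309^0·0.691^16 = 0.002702
  k=1: C(16,1)·0.309^1·0.691^15 = 0.019331
  k=2: C(16,2)·0.309^2·0.691^14 = 0.064832
P(X ≤ 2) = 0.086865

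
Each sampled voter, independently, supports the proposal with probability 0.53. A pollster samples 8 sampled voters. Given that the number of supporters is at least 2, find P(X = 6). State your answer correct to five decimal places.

0.14044

X ~ Binomial(8, 0.53). Want P(X=6 | X≥2) = P(X=6) / P(X≥2).
P(X=6) = C(8,6)·0.53^6·0.47^2 = 0.1370910
P(X≥2) = 1 − 0.0023811 − 0.0214808 = 0.9761381
Ratio = 0.1370910 / 0.9761381 = 0.1404422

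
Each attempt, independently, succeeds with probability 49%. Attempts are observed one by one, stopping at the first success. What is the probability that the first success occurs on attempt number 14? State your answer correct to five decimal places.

0.00008

Geometric (trials to first success), p = 0.49.
P(Y = 14) = (1−p)^13 · p = 0.00015791 · 0.49 = 0.0000774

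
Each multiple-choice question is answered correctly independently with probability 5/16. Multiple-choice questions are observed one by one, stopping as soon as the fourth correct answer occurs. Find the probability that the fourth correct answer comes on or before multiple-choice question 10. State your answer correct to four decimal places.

0.3840

Finishing within 10 multiple-choice questions ⇔ at least 4 successes in the first 10. With X ~ Binomial(10, 0.3125), P(Y ≤ 10) = 1 − P(X ≤ 3).
  k=0: C(10,0)·0.3125^0·0.6875^10 = 0.023590
  k=1: C(10,1)·0.3125^1·0.6875^9 = 0.107227
  k=2: C(10,2)·0.3125^2·0.6875^8 = 0.219328
  k=3: C(10,3)·0.3125^3·0.6875^7 = 0.265852
1 − 0.615997 = 0.384003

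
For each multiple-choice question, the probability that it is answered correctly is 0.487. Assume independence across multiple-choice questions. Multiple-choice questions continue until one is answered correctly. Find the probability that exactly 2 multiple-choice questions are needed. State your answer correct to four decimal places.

0.2498

Geometric (trials to first success), p = 0.487.
P(Y = 2) = (1−p)^1 · p = 0.513 · 0.487 = 0.249831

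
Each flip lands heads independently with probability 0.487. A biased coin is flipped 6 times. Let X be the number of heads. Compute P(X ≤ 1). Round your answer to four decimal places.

0.1220

X ~ Binomial(6, 0.487); P(X ≤ 1) = Σ C(6,k) p^k (1−p)^(6−k) over k:
  k=0: C(6,0)·0.487^0·0.513^6 = 0.018227
  k=1: C(6,1)·0.487^1·0.513^5 = 0.103817
Total = 0.122043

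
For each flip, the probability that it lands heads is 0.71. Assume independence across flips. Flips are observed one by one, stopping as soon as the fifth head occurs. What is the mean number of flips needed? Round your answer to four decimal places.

7.0423

Y = total flips until the fifth success; negative binomial with r=5, p=0.71.
E[Y] = r / p = 5 / 0.71 = 7.042254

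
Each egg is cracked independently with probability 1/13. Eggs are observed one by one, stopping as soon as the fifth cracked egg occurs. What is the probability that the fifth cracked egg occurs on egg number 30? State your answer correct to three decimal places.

Y = trial on which the fifth success occurs; negative binomial, r=5, p=0.076923.
P(Y=30) = C(29,4) · p^5 · (1−p)^25
= 23751 · 2.6933e-06 · 0.13519 = 0.00865

0.009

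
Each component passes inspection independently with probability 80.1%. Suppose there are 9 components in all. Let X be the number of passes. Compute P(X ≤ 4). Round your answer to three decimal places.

X ~ Binomial(9, 0.801); P(X ≤ 4) = Σ C(9,k) p^k (1−p)^(9−k) over k:
  k=0: C(9,0)·0.801^0·0.199^9 = 0.00000
  k=1: C(9,1)·0.801^1·0.199^8 = 0.00002
  k=2: C(9,2)·0.801^2·0.199^7 = 0.00029
  k=3: C(9,3)·0.801^3·0.199^6 = 0.00268
  k=4: C(9,4)·0.801^4·0.199^5 = 0.01619
Total = 0.01917

0.019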